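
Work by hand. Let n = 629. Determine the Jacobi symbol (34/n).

0

Pull out 2: since 629 ≡ 5 (mod 8), (2/629) = -1.
Reciprocity: 17 ≡ 1 and 629 ≡ 1 (mod 4), so (17/629) = +(629/17).
Reduce top mod 17: now compute (0/17).
Top reduces to 0: gcd > 1, so the symbol is 0.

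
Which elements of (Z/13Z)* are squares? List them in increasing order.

Square k = 1,…,6 (k and 13−k give the same square):
1²=1, 2²=4, 3²=9, 4²≡3, 5²≡12, 6²≡10 (mod 13).
So the quadratic residues mod 13 are {1, 3, 4, 9, 10, 12}.

1 3 4 9 10 12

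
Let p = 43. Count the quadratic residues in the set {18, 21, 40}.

2

(18/43) = -1 → non-residue.
(21/43) = +1 → QR.
(40/43) = +1 → QR.
Total quadratic residues among the 3: 2.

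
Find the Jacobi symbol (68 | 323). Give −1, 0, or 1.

Pull out 2^2: since 323 ≡ 3 (mod 8), (2/323) = -1, so (2/323)^2 = +1.
Reciprocity: 17 ≡ 1 and 323 ≡ 3 (mod 4), so (17/323) = +(323/17).
Reduce top mod 17: now compute (0/17).
Top reduces to 0: gcd > 1, so the symbol is 0.

0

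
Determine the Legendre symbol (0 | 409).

Top reduces to 0: gcd > 1, so the symbol is 0.

0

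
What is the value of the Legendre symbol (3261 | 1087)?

First reduce: 3261 ≡ 0 (mod 1087).
Top reduces to 0: gcd > 1, so the symbol is 0.

0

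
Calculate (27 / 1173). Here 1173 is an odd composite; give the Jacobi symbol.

0

Reciprocity: 27 ≡ 3 and 1173 ≡ 1 (mod 4), so (27/1173) = +(1173/27).
Reduce top mod 27: now compute (12/27).
Pull out 2^2: since 27 ≡ 3 (mod 8), (2/27) = -1, so (2/27)^2 = +1.
Reciprocity: 3 ≡ 3 and 27 ≡ 3 (mod 4), so (3/27) = −(27/3).
Reduce top mod 3: now compute (0/3).
Top reduces to 0: gcd > 1, so the symbol is 0.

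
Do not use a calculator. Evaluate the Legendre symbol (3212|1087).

-1

Euler's criterion: (3212/1087) ≡ 1038^543 (mod 1087).
1038^2 ≡ 227 (mod 1087)
1038^4 ≡ 440 (mod 1087)
1038^8 ≡ 114 (mod 1087)
1038^16 ≡ 1039 (mod 1087)
1038^32 ≡ 130 (mod 1087)
1038^64 ≡ 595 (mod 1087)
1038^128 ≡ 750 (mod 1087)
1038^256 ≡ 521 (mod 1087)
1038^512 ≡ 778 (mod 1087)
1038^543 = 1038^(512+16+8+4+2+1) ≡ 1086 (mod 1087).
Result is 1086 ≡ −1, so (3212/1087) = −1.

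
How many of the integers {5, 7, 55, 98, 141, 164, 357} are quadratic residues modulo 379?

(5/379) = +1 → QR.
(7/379) = -1 → non-residue.
(55/379) = -1 → non-residue.
(98/379) = -1 → non-residue.
(141/379) = +1 → QR.
(164/379) = +1 → QR.
(357/379) = -1 → non-residue.
Total quadratic residues among the 7: 3.

3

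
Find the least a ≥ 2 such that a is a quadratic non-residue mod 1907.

2

(2/1907) = −1, so 2 is the smallest positive non-residue mod 1907.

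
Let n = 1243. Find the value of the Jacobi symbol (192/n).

Pull out 2^6: since 1243 ≡ 3 (mod 8), (2/1243) = -1, so (2/1243)^6 = +1.
Reciprocity: 3 ≡ 3 and 1243 ≡ 3 (mod 4), so (3/1243) = −(1243/3).
Reduce top mod 3: now compute (1/3).
Reached (1/3) = 1. Collecting the sign flips along the way, the symbol is -1.

-1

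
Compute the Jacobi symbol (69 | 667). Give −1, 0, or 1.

Reciprocity: 69 ≡ 1 and 667 ≡ 3 (mod 4), so (69/667) = +(667/69).
Reduce top mod 69: now compute (46/69).
Pull out 2: since 69 ≡ 5 (mod 8), (2/69) = -1.
Reciprocity: 23 ≡ 3 and 69 ≡ 1 (mod 4), so (23/69) = +(69/23).
Reduce top mod 23: now compute (0/23).
Top reduces to 0: gcd > 1, so the symbol is 0.

0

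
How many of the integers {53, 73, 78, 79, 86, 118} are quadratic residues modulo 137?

3

(53/137) = -1 → non-residue.
(73/137) = +1 → QR.
(78/137) = +1 → QR.
(79/137) = -1 → non-residue.
(86/137) = -1 → non-residue.
(118/137) = +1 → QR.
Total quadratic residues among the 6: 3.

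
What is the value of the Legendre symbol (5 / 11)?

1

Reciprocity: 5 ≡ 1 and 11 ≡ 3 (mod 4), so (5/11) = +(11/5).
Reduce top mod 5: now compute (1/5).
Reached (1/5) = 1. Collecting the sign flips along the way, the symbol is +1.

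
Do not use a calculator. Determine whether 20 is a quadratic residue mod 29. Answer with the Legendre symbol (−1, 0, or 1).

1

Pull out 2^2: since 29 ≡ 5 (mod 8), (2/29) = -1, so (2/29)^2 = +1.
Reciprocity: 5 ≡ 1 and 29 ≡ 1 (mod 4), so (5/29) = +(29/5).
Reduce top mod 5: now compute (4/5).
Pull out 2^2: since 5 ≡ 5 (mod 8), (2/5) = -1, so (2/5)^2 = +1.
Reached (1/5) = 1. Collecting the sign flips along the way, the symbol is +1.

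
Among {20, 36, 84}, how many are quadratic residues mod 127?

(20/127) = -1 → non-residue.
(36/127) = +1 → QR.
(84/127) = +1 → QR.
Total quadratic residues among the 3: 2.

2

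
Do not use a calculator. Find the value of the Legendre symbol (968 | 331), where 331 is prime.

First reduce: 968 ≡ 306 (mod 331).
Pull out 2: since 331 ≡ 3 (mod 8), (2/331) = -1.
Reciprocity: 153 ≡ 1 and 331 ≡ 3 (mod 4), so (153/331) = +(331/153).
Reduce top mod 153: now compute (25/153).
Reciprocity: 25 ≡ 1 and 153 ≡ 1 (mod 4), so (25/153) = +(153/25).
Reduce top mod 25: now compute (3/25).
Reciprocity: 3 ≡ 3 and 25 ≡ 1 (mod 4), so (3/25) = +(25/3).
Reduce top mod 3: now compute (1/3).
Reached (1/3) = 1. Collecting the sign flips along the way, the symbol is -1.

-1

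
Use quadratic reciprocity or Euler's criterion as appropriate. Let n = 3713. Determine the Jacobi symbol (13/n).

-1

Reciprocity: 13 ≡ 1 and 3713 ≡ 1 (mod 4), so (13/3713) = +(3713/13).
Reduce top mod 13: now compute (8/13).
Pull out 2^3: since 13 ≡ 5 (mod 8), (2/13) = -1, so (2/13)^3 = -1.
Reached (1/13) = 1. Collecting the sign flips along the way, the symbol is -1.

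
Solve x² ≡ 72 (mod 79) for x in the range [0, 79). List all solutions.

25, 54

Since 79 ≡ 3 (mod 4), a square root of 72 is 72^((79+1)/4) = 72^20 mod 79.
Repeated squaring: 72^2≡49, 72^4≡31, 72^8≡13, 72^16≡11 (mod 79).
72^20 = 72^(16+4) ≡ 25 (mod 79).
Check: 25² = 625 ≡ 72 (mod 79). The two roots are 25 and 54.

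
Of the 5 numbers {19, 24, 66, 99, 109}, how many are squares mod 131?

(19/131) = -1 → non-residue.
(24/131) = -1 → non-residue.
(66/131) = -1 → non-residue.
(99/131) = +1 → QR.
(109/131) = +1 → QR.
Total quadratic residues among the 5: 2.

2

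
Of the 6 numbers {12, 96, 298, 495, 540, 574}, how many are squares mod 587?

3

(12/587) = +1 → QR.
(96/587) = -1 → non-residue.
(298/587) = -1 → non-residue.
(495/587) = +1 → QR.
(540/587) = -1 → non-residue.
(574/587) = +1 → QR.
Total quadratic residues among the 6: 3.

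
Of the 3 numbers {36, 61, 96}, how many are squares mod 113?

2

(36/113) = +1 → QR.
(61/113) = +1 → QR.
(96/113) = -1 → non-residue.
Total quadratic residues among the 3: 2.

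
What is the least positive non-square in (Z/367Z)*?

3

(2/367) = +1, so 2 is a residue.
(3/367) = −1, so 3 is the smallest positive non-residue mod 367.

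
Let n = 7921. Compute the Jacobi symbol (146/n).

1

Pull out 2: since 7921 ≡ 1 (mod 8), (2/7921) = +1.
Reciprocity: 73 ≡ 1 and 7921 ≡ 1 (mod 4), so (73/7921) = +(7921/73).
Reduce top mod 73: now compute (37/73).
Reciprocity: 37 ≡ 1 and 73 ≡ 1 (mod 4), so (37/73) = +(73/37).
Reduce top mod 37: now compute (36/37).
Pull out 2^2: since 37 ≡ 5 (mod 8), (2/37) = -1, so (2/37)^2 = +1.
Reciprocity: 9 ≡ 1 and 37 ≡ 1 (mod 4), so (9/37) = +(37/9).
Reduce top mod 9: now compute (1/9).
Reached (1/9) = 1. Collecting the sign flips along the way, the symbol is +1.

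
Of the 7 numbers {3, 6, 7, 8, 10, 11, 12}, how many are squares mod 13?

(3/13) = +1 → QR.
(6/13) = -1 → non-residue.
(7/13) = -1 → non-residue.
(8/13) = -1 → non-residue.
(10/13) = +1 → QR.
(11/13) = -1 → non-residue.
(12/13) = +1 → QR.
Total quadratic residues among the 7: 3.

3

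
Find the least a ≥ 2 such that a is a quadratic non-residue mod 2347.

2

(2/2347) = −1, so 2 is the smallest positive non-residue mod 2347.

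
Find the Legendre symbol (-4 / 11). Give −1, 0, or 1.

-1

Euler's criterion: (-4/11) ≡ 7^5 (mod 11).
7^2 ≡ 5 (mod 11)
7^4 ≡ 3 (mod 11)
7^5 = 7^(4+1) ≡ 10 (mod 11).
Result is 10 ≡ −1, so (-4/11) = −1.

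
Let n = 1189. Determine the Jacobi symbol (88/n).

Pull out 2^3: since 1189 ≡ 5 (mod 8), (2/1189) = -1, so (2/1189)^3 = -1.
Reciprocity: 11 ≡ 3 and 1189 ≡ 1 (mod 4), so (11/1189) = +(1189/11).
Reduce top mod 11: now compute (1/11).
Reached (1/11) = 1. Collecting the sign flips along the way, the symbol is -1.

-1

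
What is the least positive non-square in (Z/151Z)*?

(2/151) = +1, so 2 is a residue.
(3/151) = −1, so 3 is the smallest positive non-residue mod 151.

3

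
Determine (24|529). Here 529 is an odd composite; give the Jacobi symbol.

1

Pull out 2^3: since 529 ≡ 1 (mod 8), (2/529) = +1, so (2/529)^3 = +1.
Reciprocity: 3 ≡ 3 and 529 ≡ 1 (mod 4), so (3/529) = +(529/3).
Reduce top mod 3: now compute (1/3).
Reached (1/3) = 1. Collecting the sign flips along the way, the symbol is +1.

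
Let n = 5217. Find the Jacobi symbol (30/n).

Pull out 2: since 5217 ≡ 1 (mod 8), (2/5217) = +1.
Reciprocity: 15 ≡ 3 and 5217 ≡ 1 (mod 4), so (15/5217) = +(5217/15).
Reduce top mod 15: now compute (12/15).
Pull out 2^2: since 15 ≡ 7 (mod 8), (2/15) = +1, so (2/15)^2 = +1.
Reciprocity: 3 ≡ 3 and 15 ≡ 3 (mod 4), so (3/15) = −(15/3).
Reduce top mod 3: now compute (0/3).
Top reduces to 0: gcd > 1, so the symbol is 0.

0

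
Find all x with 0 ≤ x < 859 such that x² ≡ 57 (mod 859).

Since 859 ≡ 3 (mod 4), a square root of 57 is 57^((859+1)/4) = 57^215 mod 859.
Repeated squaring: 57^2≡672, 57^4≡609, 57^8≡652, 57^16≡758, 57^32≡752, 57^64≡282, 57^128≡496 (mod 859).
57^215 = 57^(128+64+16+4+2+1) ≡ 390 (mod 859).
Check: 390² = 152100 ≡ 57 (mod 859). The two roots are 390 and 469.

390, 469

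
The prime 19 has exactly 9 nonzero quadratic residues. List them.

Square k = 1,…,9 (k and 19−k give the same square):
1²=1, 2²=4, 3²=9, 4²=16, 5²≡6, 6²≡17, 7²≡11, 8²≡7, 9²≡5 (mod 19).
So the quadratic residues mod 19 are {1, 4, 5, 6, 7, 9, 11, 16, 17}.

1,4,5,6,7,9,11,16,17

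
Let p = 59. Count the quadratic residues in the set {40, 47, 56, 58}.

(40/59) = -1 → non-residue.
(47/59) = -1 → non-residue.
(56/59) = -1 → non-residue.
(58/59) = -1 → non-residue.
Total quadratic residues among the 4: 0.

0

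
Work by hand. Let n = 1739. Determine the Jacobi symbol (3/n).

Reciprocity: 3 ≡ 3 and 1739 ≡ 3 (mod 4), so (3/1739) = −(1739/3).
Reduce top mod 3: now compute (2/3).
Pull out 2: since 3 ≡ 3 (mod 8), (2/3) = -1.
Reached (1/3) = 1. Collecting the sign flips along the way, the symbol is +1.

1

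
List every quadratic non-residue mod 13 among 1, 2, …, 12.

2,5,6,7,8,11

Square k = 1,…,6 (k and 13−k give the same square):
1²=1, 2²=4, 3²=9, 4²≡3, 5²≡12, 6²≡10 (mod 13).
The residues are {1, 3, 4, 9, 10, 12}; the non-residues are the remaining 6 nonzero classes.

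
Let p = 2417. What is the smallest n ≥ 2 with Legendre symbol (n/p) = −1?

(2/2417) = +1, so 2 is a residue.
(3/2417) = −1, so 3 is the smallest positive non-residue mod 2417.

3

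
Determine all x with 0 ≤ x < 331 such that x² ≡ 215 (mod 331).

154, 177

Since 331 ≡ 3 (mod 4), a square root of 215 is 215^((331+1)/4) = 215^83 mod 331.
Repeated squaring: 215^2≡216, 215^4≡316, 215^8≡225, 215^16≡313, 215^32≡324, 215^64≡49 (mod 331).
215^83 = 215^(64+16+2+1) ≡ 177 (mod 331).
Check: 177² = 31329 ≡ 215 (mod 331). The two roots are 154 and 177.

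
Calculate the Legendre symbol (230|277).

1

Euler's criterion: (230/277) ≡ 230^138 (mod 277).
230^2 ≡ 270 (mod 277)
230^4 ≡ 49 (mod 277)
230^8 ≡ 185 (mod 277)
230^16 ≡ 154 (mod 277)
230^32 ≡ 171 (mod 277)
230^64 ≡ 156 (mod 277)
230^128 ≡ 237 (mod 277)
230^138 = 230^(128+8+2) ≡ 1 (mod 277).
Result is 1, so (230/277) = 1.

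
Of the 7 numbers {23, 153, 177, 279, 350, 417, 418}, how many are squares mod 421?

(23/421) = -1 → non-residue.
(153/421) = +1 → QR.
(177/421) = -1 → non-residue.
(279/421) = +1 → QR.
(350/421) = -1 → non-residue.
(417/421) = +1 → QR.
(418/421) = +1 → QR.
Total quadratic residues among the 7: 4.

4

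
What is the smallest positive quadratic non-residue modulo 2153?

3

(2/2153) = +1, so 2 is a residue.
(3/2153) = −1, so 3 is the smallest positive non-residue mod 2153.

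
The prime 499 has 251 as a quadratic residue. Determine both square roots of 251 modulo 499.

Since 499 ≡ 3 (mod 4), a square root of 251 is 251^((499+1)/4) = 251^125 mod 499.
Repeated squaring: 251^2≡127, 251^4≡161, 251^8≡472, 251^16≡230, 251^32≡6, 251^64≡36 (mod 499).
251^125 = 251^(64+32+16+8+4+1) ≡ 384 (mod 499).
Check: 384² = 147456 ≡ 251 (mod 499). The two roots are 115 and 384.

115, 384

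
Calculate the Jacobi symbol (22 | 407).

Pull out 2: since 407 ≡ 7 (mod 8), (2/407) = +1.
Reciprocity: 11 ≡ 3 and 407 ≡ 3 (mod 4), so (11/407) = −(407/11).
Reduce top mod 11: now compute (0/11).
Top reduces to 0: gcd > 1, so the symbol is 0.

0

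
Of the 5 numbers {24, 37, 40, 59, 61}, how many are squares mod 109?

(24/109) = -1 → non-residue.
(37/109) = -1 → non-residue.
(40/109) = -1 → non-residue.
(59/109) = -1 → non-residue.
(61/109) = +1 → QR.
Total quadratic residues among the 5: 1.

1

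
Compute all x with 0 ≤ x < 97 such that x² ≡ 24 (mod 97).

11, 86

97 ≡ 1 (mod 4), so we find a root by search.
Trying successive values, 11² = 121 ≡ 24 (mod 97). The other root is 97 − 11 = 86.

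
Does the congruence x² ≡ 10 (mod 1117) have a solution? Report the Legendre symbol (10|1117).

Euler's criterion: (10/1117) ≡ 10^558 (mod 1117).
10^2 ≡ 100 (mod 1117)
10^4 ≡ 1064 (mod 1117)
10^8 ≡ 575 (mod 1117)
10^16 ≡ 1110 (mod 1117)
10^32 ≡ 49 (mod 1117)
10^64 ≡ 167 (mod 1117)
10^128 ≡ 1081 (mod 1117)
10^256 ≡ 179 (mod 1117)
10^512 ≡ 765 (mod 1117)
10^558 = 10^(512+32+8+4+2) ≡ 1 (mod 1117).
Result is 1, so (10/1117) = 1.

1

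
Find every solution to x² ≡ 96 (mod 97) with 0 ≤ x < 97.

97 ≡ 1 (mod 4), so we find a root by search.
Trying successive values, 22² = 484 ≡ 96 (mod 97). The other root is 97 − 22 = 75.

22, 75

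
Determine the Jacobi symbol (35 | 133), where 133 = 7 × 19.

Reciprocity: 35 ≡ 3 and 133 ≡ 1 (mod 4), so (35/133) = +(133/35).
Reduce top mod 35: now compute (28/35).
Pull out 2^2: since 35 ≡ 3 (mod 8), (2/35) = -1, so (2/35)^2 = +1.
Reciprocity: 7 ≡ 3 and 35 ≡ 3 (mod 4), so (7/35) = −(35/7).
Reduce top mod 7: now compute (0/7).
Top reduces to 0: gcd > 1, so the symbol is 0.

0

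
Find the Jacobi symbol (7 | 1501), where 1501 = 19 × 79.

-1

Reciprocity: 7 ≡ 3 and 1501 ≡ 1 (mod 4), so (7/1501) = +(1501/7).
Reduce top mod 7: now compute (3/7).
Reciprocity: 3 ≡ 3 and 7 ≡ 3 (mod 4), so (3/7) = −(7/3).
Reduce top mod 3: now compute (1/3).
Reached (1/3) = 1. Collecting the sign flips along the way, the symbol is -1.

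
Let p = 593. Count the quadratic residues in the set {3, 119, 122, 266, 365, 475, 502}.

(3/593) = -1 → non-residue.
(119/593) = -1 → non-residue.
(122/593) = -1 → non-residue.
(266/593) = -1 → non-residue.
(365/593) = -1 → non-residue.
(475/593) = +1 → QR.
(502/593) = +1 → QR.
Total quadratic residues among the 7: 2.

2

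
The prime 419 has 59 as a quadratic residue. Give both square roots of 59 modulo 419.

152, 267

Since 419 ≡ 3 (mod 4), a square root of 59 is 59^((419+1)/4) = 59^105 mod 419.
Repeated squaring: 59^2≡129, 59^4≡300, 59^8≡334, 59^16≡102, 59^32≡348, 59^64≡13 (mod 419).
59^105 = 59^(64+32+8+1) ≡ 152 (mod 419).
Check: 152² = 23104 ≡ 59 (mod 419). The two roots are 152 and 267.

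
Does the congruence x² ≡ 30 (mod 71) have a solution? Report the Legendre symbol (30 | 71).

1

Pull out 2: since 71 ≡ 7 (mod 8), (2/71) = +1.
Reciprocity: 15 ≡ 3 and 71 ≡ 3 (mod 4), so (15/71) = −(71/15).
Reduce top mod 15: now compute (11/15).
Reciprocity: 11 ≡ 3 and 15 ≡ 3 (mod 4), so (11/15) = −(15/11).
Reduce top mod 11: now compute (4/11).
Pull out 2^2: since 11 ≡ 3 (mod 8), (2/11) = -1, so (2/11)^2 = +1.
Reached (1/11) = 1. Collecting the sign flips along the way, the symbol is +1.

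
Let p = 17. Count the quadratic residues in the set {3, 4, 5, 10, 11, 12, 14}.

(3/17) = -1 → non-residue.
(4/17) = +1 → QR.
(5/17) = -1 → non-residue.
(10/17) = -1 → non-residue.
(11/17) = -1 → non-residue.
(12/17) = -1 → non-residue.
(14/17) = -1 → non-residue.
Total quadratic residues among the 7: 1.

1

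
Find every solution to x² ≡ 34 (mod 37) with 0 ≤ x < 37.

37 ≡ 1 (mod 4), so we find a root by search.
Trying successive values, 16² = 256 ≡ 34 (mod 37). The other root is 37 − 16 = 21.

16, 21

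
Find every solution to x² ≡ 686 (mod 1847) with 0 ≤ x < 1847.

762, 1085

Since 1847 ≡ 3 (mod 4), a square root of 686 is 686^((1847+1)/4) = 686^462 mod 1847.
Repeated squaring: 686^2≡1458, 686^4≡1714, 686^8≡1066, 686^16≡451, 686^32≡231, 686^64≡1645, 686^128≡170, 686^256≡1195 (mod 1847).
686^462 = 686^(256+128+64+8+4+2) ≡ 1085 (mod 1847).
Check: 1085² = 1177225 ≡ 686 (mod 1847). The two roots are 762 and 1085.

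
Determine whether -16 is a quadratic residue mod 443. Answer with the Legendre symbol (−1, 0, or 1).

First reduce: -16 ≡ 427 (mod 443).
Reciprocity: 427 ≡ 3 and 443 ≡ 3 (mod 4), so (427/443) = −(443/427).
Reduce top mod 427: now compute (16/427).
Pull out 2^4: since 427 ≡ 3 (mod 8), (2/427) = -1, so (2/427)^4 = +1.
Reached (1/427) = 1. Collecting the sign flips along the way, the symbol is -1.

-1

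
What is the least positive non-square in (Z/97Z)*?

5

(2/97) = +1, so 2 is a residue.
(3/97) = +1, so 3 is a residue.
(4/97) = +1, so 4 is a residue.
(5/97) = −1, so 5 is the smallest positive non-residue mod 97.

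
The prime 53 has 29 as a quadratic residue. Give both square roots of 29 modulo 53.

20, 33

53 ≡ 1 (mod 4), so we find a root by search.
Trying successive values, 20² = 400 ≡ 29 (mod 53). The other root is 53 − 20 = 33.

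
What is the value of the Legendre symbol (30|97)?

-1

Euler's criterion: (30/97) ≡ 30^48 (mod 97).
30^2 ≡ 27 (mod 97)
30^4 ≡ 50 (mod 97)
30^8 ≡ 75 (mod 97)
30^16 ≡ 96 (mod 97)
30^32 ≡ 1 (mod 97)
30^48 = 30^(32+16) ≡ 96 (mod 97).
Result is 96 ≡ −1, so (30/97) = −1.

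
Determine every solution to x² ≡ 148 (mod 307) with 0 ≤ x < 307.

122, 185

Since 307 ≡ 3 (mod 4), a square root of 148 is 148^((307+1)/4) = 148^77 mod 307.
Repeated squaring: 148^2≡107, 148^4≡90, 148^8≡118, 148^16≡109, 148^32≡215, 148^64≡175 (mod 307).
148^77 = 148^(64+8+4+1) ≡ 122 (mod 307).
Check: 122² = 14884 ≡ 148 (mod 307). The two roots are 122 and 185.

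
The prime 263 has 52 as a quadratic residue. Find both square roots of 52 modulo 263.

29, 234

Since 263 ≡ 3 (mod 4), a square root of 52 is 52^((263+1)/4) = 52^66 mod 263.
Repeated squaring: 52^2≡74, 52^4≡216, 52^8≡105, 52^16≡242, 52^32≡178, 52^64≡124 (mod 263).
52^66 = 52^(64+2) ≡ 234 (mod 263).
Check: 234² = 54756 ≡ 52 (mod 263). The two roots are 29 and 234.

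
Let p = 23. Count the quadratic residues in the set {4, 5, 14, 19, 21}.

(4/23) = +1 → QR.
(5/23) = -1 → non-residue.
(14/23) = -1 → non-residue.
(19/23) = -1 → non-residue.
(21/23) = -1 → non-residue.
Total quadratic residues among the 5: 1.

1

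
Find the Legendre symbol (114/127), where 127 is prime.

-1

Euler's criterion: (114/127) ≡ 114^63 (mod 127).
114^2 ≡ 42 (mod 127)
114^4 ≡ 113 (mod 127)
114^8 ≡ 69 (mod 127)
114^16 ≡ 62 (mod 127)
114^32 ≡ 34 (mod 127)
114^63 = 114^(32+16+8+4+2+1) ≡ 126 (mod 127).
Result is 126 ≡ −1, so (114/127) = −1.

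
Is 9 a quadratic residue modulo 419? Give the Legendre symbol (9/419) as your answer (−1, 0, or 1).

1

Euler's criterion: (9/419) ≡ 9^209 (mod 419).
9^2 ≡ 81 (mod 419)
9^4 ≡ 276 (mod 419)
9^8 ≡ 337 (mod 419)
9^16 ≡ 20 (mod 419)
9^32 ≡ 400 (mod 419)
9^64 ≡ 361 (mod 419)
9^128 ≡ 12 (mod 419)
9^209 = 9^(128+64+16+1) ≡ 1 (mod 419).
Result is 1, so (9/419) = 1.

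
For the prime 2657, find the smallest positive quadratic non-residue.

3

(2/2657) = +1, so 2 is a residue.
(3/2657) = −1, so 3 is the smallest positive non-residue mod 2657.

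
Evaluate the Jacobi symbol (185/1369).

Reciprocity: 185 ≡ 1 and 1369 ≡ 1 (mod 4), so (185/1369) = +(1369/185).
Reduce top mod 185: now compute (74/185).
Pull out 2: since 185 ≡ 1 (mod 8), (2/185) = +1.
Reciprocity: 37 ≡ 1 and 185 ≡ 1 (mod 4), so (37/185) = +(185/37).
Reduce top mod 37: now compute (0/37).
Top reduces to 0: gcd > 1, so the symbol is 0.

0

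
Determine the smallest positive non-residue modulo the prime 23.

(2/23) = +1, so 2 is a residue.
(3/23) = +1, so 3 is a residue.
(4/23) = +1, so 4 is a residue.
(5/23) = −1, so 5 is the smallest positive non-residue mod 23.

5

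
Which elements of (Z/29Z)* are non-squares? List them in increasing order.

Square k = 1,…,14 (k and 29−k give the same square):
1²=1, 2²=4, 3²=9, 4²=16, 5²=25, 6²≡7, 7²≡20, 8²≡6, 9²≡23, 10²≡13, 11²≡5, 12²≡28, 13²≡24, 14²≡22 (mod 29).
The residues are {1, 4, 5, 6, 7, 9, 13, 16, 20, 22, 23, 24, 25, 28}; the non-residues are the remaining 14 nonzero classes.

2,3,8,10,11,12,14,15,17,18,19,21,26,27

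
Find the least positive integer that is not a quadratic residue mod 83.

(2/83) = −1, so 2 is the smallest positive non-residue mod 83.

2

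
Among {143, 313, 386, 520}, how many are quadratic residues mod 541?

(143/541) = +1 → QR.
(313/541) = +1 → QR.
(386/541) = +1 → QR.
(520/541) = +1 → QR.
Total quadratic residues among the 4: 4.

4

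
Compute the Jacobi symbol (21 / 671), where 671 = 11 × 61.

1

Reciprocity: 21 ≡ 1 and 671 ≡ 3 (mod 4), so (21/671) = +(671/21).
Reduce top mod 21: now compute (20/21).
Pull out 2^2: since 21 ≡ 5 (mod 8), (2/21) = -1, so (2/21)^2 = +1.
Reciprocity: 5 ≡ 1 and 21 ≡ 1 (mod 4), so (5/21) = +(21/5).
Reduce top mod 5: now compute (1/5).
Reached (1/5) = 1. Collecting the sign flips along the way, the symbol is +1.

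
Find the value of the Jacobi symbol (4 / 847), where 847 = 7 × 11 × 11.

Pull out 2^2: since 847 ≡ 7 (mod 8), (2/847) = +1, so (2/847)^2 = +1.
Reached (1/847) = 1. Collecting the sign flips along the way, the symbol is +1.

1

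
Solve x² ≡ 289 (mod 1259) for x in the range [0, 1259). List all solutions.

Since 1259 ≡ 3 (mod 4), a square root of 289 is 289^((1259+1)/4) = 289^315 mod 1259.
Repeated squaring: 289^2≡427, 289^4≡1033, 289^8≡716, 289^16≡243, 289^32≡1135, 289^64≡268, 289^128≡61, 289^256≡1203 (mod 1259).
289^315 = 289^(256+32+16+8+2+1) ≡ 17 (mod 1259).
Check: 17² = 289 ≡ 289 (mod 1259). The two roots are 17 and 1242.

17, 1242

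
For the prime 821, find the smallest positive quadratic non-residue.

2

(2/821) = −1, so 2 is the smallest positive non-residue mod 821.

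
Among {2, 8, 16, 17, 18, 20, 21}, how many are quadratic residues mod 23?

(2/23) = +1 → QR.
(8/23) = +1 → QR.
(16/23) = +1 → QR.
(17/23) = -1 → non-residue.
(18/23) = +1 → QR.
(20/23) = -1 → non-residue.
(21/23) = -1 → non-residue.
Total quadratic residues among the 7: 4.

4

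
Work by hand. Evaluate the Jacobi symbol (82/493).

-1

Pull out 2: since 493 ≡ 5 (mod 8), (2/493) = -1.
Reciprocity: 41 ≡ 1 and 493 ≡ 1 (mod 4), so (41/493) = +(493/41).
Reduce top mod 41: now compute (1/41).
Reached (1/41) = 1. Collecting the sign flips along the way, the symbol is -1.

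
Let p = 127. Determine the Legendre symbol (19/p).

Euler's criterion: (19/127) ≡ 19^63 (mod 127).
19^2 ≡ 107 (mod 127)
19^4 ≡ 19 (mod 127)
19^8 ≡ 107 (mod 127)
19^16 ≡ 19 (mod 127)
19^32 ≡ 107 (mod 127)
19^63 = 19^(32+16+8+4+2+1) ≡ 1 (mod 127).
Result is 1, so (19/127) = 1.

1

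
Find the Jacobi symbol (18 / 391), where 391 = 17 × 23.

Pull out 2: since 391 ≡ 7 (mod 8), (2/391) = +1.
Reciprocity: 9 ≡ 1 and 391 ≡ 3 (mod 4), so (9/391) = +(391/9).
Reduce top mod 9: now compute (4/9).
Pull out 2^2: since 9 ≡ 1 (mod 8), (2/9) = +1, so (2/9)^2 = +1.
Reached (1/9) = 1. Collecting the sign flips along the way, the symbol is +1.

1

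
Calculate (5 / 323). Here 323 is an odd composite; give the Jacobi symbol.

-1

Reciprocity: 5 ≡ 1 and 323 ≡ 3 (mod 4), so (5/323) = +(323/5).
Reduce top mod 5: now compute (3/5).
Reciprocity: 3 ≡ 3 and 5 ≡ 1 (mod 4), so (3/5) = +(5/3).
Reduce top mod 3: now compute (2/3).
Pull out 2: since 3 ≡ 3 (mod 8), (2/3) = -1.
Reached (1/3) = 1. Collecting the sign flips along the way, the symbol is -1.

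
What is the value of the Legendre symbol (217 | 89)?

Euler's criterion: (217/89) ≡ 39^44 (mod 89).
39^2 ≡ 8 (mod 89)
39^4 ≡ 64 (mod 89)
39^8 ≡ 2 (mod 89)
39^16 ≡ 4 (mod 89)
39^32 ≡ 16 (mod 89)
39^44 = 39^(32+8+4) ≡ 1 (mod 89).
Result is 1, so (217/89) = 1.

1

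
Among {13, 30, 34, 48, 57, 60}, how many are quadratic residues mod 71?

(13/71) = -1 → non-residue.
(30/71) = +1 → QR.
(34/71) = -1 → non-residue.
(48/71) = +1 → QR.
(57/71) = +1 → QR.
(60/71) = +1 → QR.
Total quadratic residues among the 6: 4.

4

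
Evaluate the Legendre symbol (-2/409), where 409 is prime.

1

First reduce: -2 ≡ 407 (mod 409).
Reciprocity: 407 ≡ 3 and 409 ≡ 1 (mod 4), so (407/409) = +(409/407).
Reduce top mod 407: now compute (2/407).
Pull out 2: since 407 ≡ 7 (mod 8), (2/407) = +1.
Reached (1/407) = 1. Collecting the sign flips along the way, the symbol is +1.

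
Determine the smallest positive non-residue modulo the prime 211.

(2/211) = −1, so 2 is the smallest positive non-residue mod 211.

2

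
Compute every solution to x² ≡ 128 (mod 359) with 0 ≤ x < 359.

152, 207

Since 359 ≡ 3 (mod 4), a square root of 128 is 128^((359+1)/4) = 128^90 mod 359.
Repeated squaring: 128^2≡229, 128^4≡27, 128^8≡11, 128^16≡121, 128^32≡281, 128^64≡340 (mod 359).
128^90 = 128^(64+16+8+2) ≡ 207 (mod 359).
Check: 207² = 42849 ≡ 128 (mod 359). The two roots are 152 and 207.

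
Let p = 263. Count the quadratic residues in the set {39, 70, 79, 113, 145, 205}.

4

(39/263) = +1 → QR.
(70/263) = +1 → QR.
(79/263) = -1 → non-residue.
(113/263) = -1 → non-residue.
(145/263) = +1 → QR.
(205/263) = +1 → QR.
Total quadratic residues among the 6: 4.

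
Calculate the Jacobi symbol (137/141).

Reciprocity: 137 ≡ 1 and 141 ≡ 1 (mod 4), so (137/141) = +(141/137).
Reduce top mod 137: now compute (4/137).
Pull out 2^2: since 137 ≡ 1 (mod 8), (2/137) = +1, so (2/137)^2 = +1.
Reached (1/137) = 1. Collecting the sign flips along the way, the symbol is +1.

1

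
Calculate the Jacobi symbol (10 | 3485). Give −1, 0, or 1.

Pull out 2: since 3485 ≡ 5 (mod 8), (2/3485) = -1.
Reciprocity: 5 ≡ 1 and 3485 ≡ 1 (mod 4), so (5/3485) = +(3485/5).
Reduce top mod 5: now compute (0/5).
Top reduces to 0: gcd > 1, so the symbol is 0.

0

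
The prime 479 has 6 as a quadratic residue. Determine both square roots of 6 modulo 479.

49, 430

Since 479 ≡ 3 (mod 4), a square root of 6 is 6^((479+1)/4) = 6^120 mod 479.
Repeated squaring: 6^2≡36, 6^4≡338, 6^8≡242, 6^16≡126, 6^32≡69, 6^64≡450 (mod 479).
6^120 = 6^(64+32+16+8) ≡ 49 (mod 479).
Check: 49² = 2401 ≡ 6 (mod 479). The two roots are 49 and 430.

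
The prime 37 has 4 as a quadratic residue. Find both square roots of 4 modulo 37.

2, 35

37 ≡ 1 (mod 4), so we find a root by search.
Trying successive values, 2² = 4 ≡ 4 (mod 37). The other root is 37 − 2 = 35.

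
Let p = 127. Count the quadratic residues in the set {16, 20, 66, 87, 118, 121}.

(16/127) = +1 → QR.
(20/127) = -1 → non-residue.
(66/127) = -1 → non-residue.
(87/127) = +1 → QR.
(118/127) = -1 → non-residue.
(121/127) = +1 → QR.
Total quadratic residues among the 6: 3.

3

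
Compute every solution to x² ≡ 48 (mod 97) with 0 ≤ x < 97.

40, 57

97 ≡ 1 (mod 4), so we find a root by search.
Trying successive values, 40² = 1600 ≡ 48 (mod 97). The other root is 97 − 40 = 57.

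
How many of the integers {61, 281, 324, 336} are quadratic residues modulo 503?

4

(61/503) = +1 → QR.
(281/503) = +1 → QR.
(324/503) = +1 → QR.
(336/503) = +1 → QR.
Total quadratic residues among the 4: 4.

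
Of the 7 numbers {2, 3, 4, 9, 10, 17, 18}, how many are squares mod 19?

(2/19) = -1 → non-residue.
(3/19) = -1 → non-residue.
(4/19) = +1 → QR.
(9/19) = +1 → QR.
(10/19) = -1 → non-residue.
(17/19) = +1 → QR.
(18/19) = -1 → non-residue.
Total quadratic residues among the 7: 3.

3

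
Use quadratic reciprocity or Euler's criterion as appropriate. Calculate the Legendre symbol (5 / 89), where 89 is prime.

1

Euler's criterion: (5/89) ≡ 5^44 (mod 89).
5^2 ≡ 25 (mod 89)
5^4 ≡ 2 (mod 89)
5^8 ≡ 4 (mod 89)
5^16 ≡ 16 (mod 89)
5^32 ≡ 78 (mod 89)
5^44 = 5^(32+8+4) ≡ 1 (mod 89).
Result is 1, so (5/89) = 1.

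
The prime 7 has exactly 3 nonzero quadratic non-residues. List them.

Square k = 1,…,3 (k and 7−k give the same square):
1²=1, 2²=4, 3²≡2 (mod 7).
The residues are {1, 2, 4}; the non-residues are the remaining 3 nonzero classes.

3, 5, 6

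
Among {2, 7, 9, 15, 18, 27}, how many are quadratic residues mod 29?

2

(2/29) = -1 → non-residue.
(7/29) = +1 → QR.
(9/29) = +1 → QR.
(15/29) = -1 → non-residue.
(18/29) = -1 → non-residue.
(27/29) = -1 → non-residue.
Total quadratic residues among the 6: 2.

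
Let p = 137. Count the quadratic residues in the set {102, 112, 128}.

2

(102/137) = -1 → non-residue.
(112/137) = +1 → QR.
(128/137) = +1 → QR.
Total quadratic residues among the 3: 2.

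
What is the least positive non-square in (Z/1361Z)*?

(2/1361) = +1, so 2 is a residue.
(3/1361) = −1, so 3 is the smallest positive non-residue mod 1361.

3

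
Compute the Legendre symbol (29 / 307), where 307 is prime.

-1

Reciprocity: 29 ≡ 1 and 307 ≡ 3 (mod 4), so (29/307) = +(307/29).
Reduce top mod 29: now compute (17/29).
Reciprocity: 17 ≡ 1 and 29 ≡ 1 (mod 4), so (17/29) = +(29/17).
Reduce top mod 17: now compute (12/17).
Pull out 2^2: since 17 ≡ 1 (mod 8), (2/17) = +1, so (2/17)^2 = +1.
Reciprocity: 3 ≡ 3 and 17 ≡ 1 (mod 4), so (3/17) = +(17/3).
Reduce top mod 3: now compute (2/3).
Pull out 2: since 3 ≡ 3 (mod 8), (2/3) = -1.
Reached (1/3) = 1. Collecting the sign flips along the way, the symbol is -1.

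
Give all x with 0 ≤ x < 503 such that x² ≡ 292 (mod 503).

Since 503 ≡ 3 (mod 4), a square root of 292 is 292^((503+1)/4) = 292^126 mod 503.
Repeated squaring: 292^2≡257, 292^4≡156, 292^8≡192, 292^16≡145, 292^32≡402, 292^64≡141 (mod 503).
292^126 = 292^(64+32+16+8+4+2) ≡ 48 (mod 503).
Check: 48² = 2304 ≡ 292 (mod 503). The two roots are 48 and 455.

48, 455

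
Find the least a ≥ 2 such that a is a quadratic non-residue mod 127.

3

(2/127) = +1, so 2 is a residue.
(3/127) = −1, so 3 is the smallest positive non-residue mod 127.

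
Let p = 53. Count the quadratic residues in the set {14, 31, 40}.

1

(14/53) = -1 → non-residue.
(31/53) = -1 → non-residue.
(40/53) = +1 → QR.
Total quadratic residues among the 3: 1.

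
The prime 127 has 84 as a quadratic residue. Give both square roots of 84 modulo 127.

46, 81

Since 127 ≡ 3 (mod 4), a square root of 84 is 84^((127+1)/4) = 84^32 mod 127.
Repeated squaring: 84^2≡71, 84^4≡88, 84^8≡124, 84^16≡9, 84^32≡81 (mod 127).
84^32 = 84^(32) ≡ 81 (mod 127).
Check: 81² = 6561 ≡ 84 (mod 127). The two roots are 46 and 81.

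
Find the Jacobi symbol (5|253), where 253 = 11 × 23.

Reciprocity: 5 ≡ 1 and 253 ≡ 1 (mod 4), so (5/253) = +(253/5).
Reduce top mod 5: now compute (3/5).
Reciprocity: 3 ≡ 3 and 5 ≡ 1 (mod 4), so (3/5) = +(5/3).
Reduce top mod 3: now compute (2/3).
Pull out 2: since 3 ≡ 3 (mod 8), (2/3) = -1.
Reached (1/3) = 1. Collecting the sign flips along the way, the symbol is -1.

-1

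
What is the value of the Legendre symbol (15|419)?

Reciprocity: 15 ≡ 3 and 419 ≡ 3 (mod 4), so (15/419) = −(419/15).
Reduce top mod 15: now compute (14/15).
Pull out 2: since 15 ≡ 7 (mod 8), (2/15) = +1.
Reciprocity: 7 ≡ 3 and 15 ≡ 3 (mod 4), so (7/15) = −(15/7).
Reduce top mod 7: now compute (1/7).
Reached (1/7) = 1. Collecting the sign flips along the way, the symbol is +1.

1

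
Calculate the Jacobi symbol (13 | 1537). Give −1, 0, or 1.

1

Reciprocity: 13 ≡ 1 and 1537 ≡ 1 (mod 4), so (13/1537) = +(1537/13).
Reduce top mod 13: now compute (3/13).
Reciprocity: 3 ≡ 3 and 13 ≡ 1 (mod 4), so (3/13) = +(13/3).
Reduce top mod 3: now compute (1/3).
Reached (1/3) = 1. Collecting the sign flips along the way, the symbol is +1.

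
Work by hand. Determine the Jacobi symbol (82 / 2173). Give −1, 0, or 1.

Pull out 2: since 2173 ≡ 5 (mod 8), (2/2173) = -1.
Reciprocity: 41 ≡ 1 and 2173 ≡ 1 (mod 4), so (41/2173) = +(2173/41).
Reduce top mod 41: now compute (0/41).
Top reduces to 0: gcd > 1, so the symbol is 0.

0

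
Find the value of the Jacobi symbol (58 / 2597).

Pull out 2: since 2597 ≡ 5 (mod 8), (2/2597) = -1.
Reciprocity: 29 ≡ 1 and 2597 ≡ 1 (mod 4), so (29/2597) = +(2597/29).
Reduce top mod 29: now compute (16/29).
Pull out 2^4: since 29 ≡ 5 (mod 8), (2/29) = -1, so (2/29)^4 = +1.
Reached (1/29) = 1. Collecting the sign flips along the way, the symbol is -1.

-1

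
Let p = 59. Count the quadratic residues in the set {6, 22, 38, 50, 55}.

(6/59) = -1 → non-residue.
(22/59) = +1 → QR.
(38/59) = -1 → non-residue.
(50/59) = -1 → non-residue.
(55/59) = -1 → non-residue.
Total quadratic residues among the 5: 1.

1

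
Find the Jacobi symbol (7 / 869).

1

Reciprocity: 7 ≡ 3 and 869 ≡ 1 (mod 4), so (7/869) = +(869/7).
Reduce top mod 7: now compute (1/7).
Reached (1/7) = 1. Collecting the sign flips along the way, the symbol is +1.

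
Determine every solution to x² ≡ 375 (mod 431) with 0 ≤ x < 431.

Since 431 ≡ 3 (mod 4), a square root of 375 is 375^((431+1)/4) = 375^108 mod 431.
Repeated squaring: 375^2≡119, 375^4≡369, 375^8≡396, 375^16≡363, 375^32≡314, 375^64≡328 (mod 431).
375^108 = 375^(64+32+8+4) ≡ 176 (mod 431).
Check: 176² = 30976 ≡ 375 (mod 431). The two roots are 176 and 255.

176, 255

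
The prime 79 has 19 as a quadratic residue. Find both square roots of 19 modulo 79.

16, 63

Since 79 ≡ 3 (mod 4), a square root of 19 is 19^((79+1)/4) = 19^20 mod 79.
Repeated squaring: 19^2≡45, 19^4≡50, 19^8≡51, 19^16≡73 (mod 79).
19^20 = 19^(16+4) ≡ 16 (mod 79).
Check: 16² = 256 ≡ 19 (mod 79). The two roots are 16 and 63.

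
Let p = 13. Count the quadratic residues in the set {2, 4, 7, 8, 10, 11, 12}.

3

(2/13) = -1 → non-residue.
(4/13) = +1 → QR.
(7/13) = -1 → non-residue.
(8/13) = -1 → non-residue.
(10/13) = +1 → QR.
(11/13) = -1 → non-residue.
(12/13) = +1 → QR.
Total quadratic residues among the 7: 3.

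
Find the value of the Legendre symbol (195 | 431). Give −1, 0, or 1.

-1

Reciprocity: 195 ≡ 3 and 431 ≡ 3 (mod 4), so (195/431) = −(431/195).
Reduce top mod 195: now compute (41/195).
Reciprocity: 41 ≡ 1 and 195 ≡ 3 (mod 4), so (41/195) = +(195/41).
Reduce top mod 41: now compute (31/41).
Reciprocity: 31 ≡ 3 and 41 ≡ 1 (mod 4), so (31/41) = +(41/31).
Reduce top mod 31: now compute (10/31).
Pull out 2: since 31 ≡ 7 (mod 8), (2/31) = +1.
Reciprocity: 5 ≡ 1 and 31 ≡ 3 (mod 4), so (5/31) = +(31/5).
Reduce top mod 5: now compute (1/5).
Reached (1/5) = 1. Collecting the sign flips along the way, the symbol is -1.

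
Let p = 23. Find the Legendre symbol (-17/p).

1

First reduce: -17 ≡ 6 (mod 23).
Pull out 2: since 23 ≡ 7 (mod 8), (2/23) = +1.
Reciprocity: 3 ≡ 3 and 23 ≡ 3 (mod 4), so (3/23) = −(23/3).
Reduce top mod 3: now compute (2/3).
Pull out 2: since 3 ≡ 3 (mod 8), (2/3) = -1.
Reached (1/3) = 1. Collecting the sign flips along the way, the symbol is +1.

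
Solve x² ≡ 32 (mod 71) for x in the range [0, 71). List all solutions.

23, 48

Since 71 ≡ 3 (mod 4), a square root of 32 is 32^((71+1)/4) = 32^18 mod 71.
Repeated squaring: 32^2≡30, 32^4≡48, 32^8≡32, 32^16≡30 (mod 71).
32^18 = 32^(16+2) ≡ 48 (mod 71).
Check: 48² = 2304 ≡ 32 (mod 71). The two roots are 23 and 48.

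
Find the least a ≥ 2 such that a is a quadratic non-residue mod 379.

(2/379) = −1, so 2 is the smallest positive non-residue mod 379.

2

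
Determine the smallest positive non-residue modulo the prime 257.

(2/257) = +1, so 2 is a residue.
(3/257) = −1, so 3 is the smallest positive non-residue mod 257.

3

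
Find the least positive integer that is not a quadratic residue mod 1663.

3

(2/1663) = +1, so 2 is a residue.
(3/1663) = −1, so 3 is the smallest positive non-residue mod 1663.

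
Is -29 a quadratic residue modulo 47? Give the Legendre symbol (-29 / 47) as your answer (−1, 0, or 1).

1

Euler's criterion: (-29/47) ≡ 18^23 (mod 47).
18^2 ≡ 42 (mod 47)
18^4 ≡ 25 (mod 47)
18^8 ≡ 14 (mod 47)
18^16 ≡ 8 (mod 47)
18^23 = 18^(16+4+2+1) ≡ 1 (mod 47).
Result is 1, so (-29/47) = 1.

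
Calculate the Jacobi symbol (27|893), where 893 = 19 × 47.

Reciprocity: 27 ≡ 3 and 893 ≡ 1 (mod 4), so (27/893) = +(893/27).
Reduce top mod 27: now compute (2/27).
Pull out 2: since 27 ≡ 3 (mod 8), (2/27) = -1.
Reached (1/27) = 1. Collecting the sign flips along the way, the symbol is -1.

-1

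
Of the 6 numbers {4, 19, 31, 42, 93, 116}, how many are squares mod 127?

(4/127) = +1 → QR.
(19/127) = +1 → QR.
(31/127) = +1 → QR.
(42/127) = +1 → QR.
(93/127) = -1 → non-residue.
(116/127) = -1 → non-residue.
Total quadratic residues among the 6: 4.

4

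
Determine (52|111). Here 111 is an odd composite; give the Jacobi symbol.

Pull out 2^2: since 111 ≡ 7 (mod 8), (2/111) = +1, so (2/111)^2 = +1.
Reciprocity: 13 ≡ 1 and 111 ≡ 3 (mod 4), so (13/111) = +(111/13).
Reduce top mod 13: now compute (7/13).
Reciprocity: 7 ≡ 3 and 13 ≡ 1 (mod 4), so (7/13) = +(13/7).
Reduce top mod 7: now compute (6/7).
Pull out 2: since 7 ≡ 7 (mod 8), (2/7) = +1.
Reciprocity: 3 ≡ 3 and 7 ≡ 3 (mod 4), so (3/7) = −(7/3).
Reduce top mod 3: now compute (1/3).
Reached (1/3) = 1. Collecting the sign flips along the way, the symbol is -1.

-1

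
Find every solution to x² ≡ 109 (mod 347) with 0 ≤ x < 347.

86, 261

Since 347 ≡ 3 (mod 4), a square root of 109 is 109^((347+1)/4) = 109^87 mod 347.
Repeated squaring: 109^2≡83, 109^4≡296, 109^8≡172, 109^16≡89, 109^32≡287, 109^64≡130 (mod 347).
109^87 = 109^(64+16+4+2+1) ≡ 261 (mod 347).
Check: 261² = 68121 ≡ 109 (mod 347). The two roots are 86 and 261.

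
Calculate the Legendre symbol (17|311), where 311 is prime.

-1

Reciprocity: 17 ≡ 1 and 311 ≡ 3 (mod 4), so (17/311) = +(311/17).
Reduce top mod 17: now compute (5/17).
Reciprocity: 5 ≡ 1 and 17 ≡ 1 (mod 4), so (5/17) = +(17/5).
Reduce top mod 5: now compute (2/5).
Pull out 2: since 5 ≡ 5 (mod 8), (2/5) = -1.
Reached (1/5) = 1. Collecting the sign flips along the way, the symbol is -1.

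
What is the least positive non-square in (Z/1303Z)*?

(2/1303) = +1, so 2 is a residue.
(3/1303) = −1, so 3 is the smallest positive non-residue mod 1303.

3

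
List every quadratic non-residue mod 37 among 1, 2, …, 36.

Square k = 1,…,18 (k and 37−k give the same square):
1²=1, 2²=4, 3²=9, 4²=16, 5²=25, 6²=36, 7²≡12, 8²≡27, 9²≡7, 10²≡26, 11²≡10, 12²≡33, 13²≡21, 14²≡11, 15²≡3, 16²≡34, 17²≡30, 18²≡28 (mod 37).
The residues are {1, 3, 4, 7, 9, 10, 11, 12, 16, 21, 25, 26, 27, 28, 30, 33, 34, 36}; the non-residues are the remaining 18 nonzero classes.

2, 5, 6, 8, 13, 14, 15, 17, 18, 19, 20, 22, 23, 24, 29, 31, 32, 35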